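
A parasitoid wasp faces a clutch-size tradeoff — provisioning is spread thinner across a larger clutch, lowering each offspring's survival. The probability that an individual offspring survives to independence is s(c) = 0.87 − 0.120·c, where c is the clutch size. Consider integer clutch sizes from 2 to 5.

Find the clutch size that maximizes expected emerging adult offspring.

Expected emerging adult offspring = c × s(c):
  c=2: 2 × 0.630 = 1.260
  c=3: 3 × 0.510 = 1.530
  c=4: 4 × 0.390 = 1.560
  c=5: 5 × 0.270 = 1.350
Maximum at c = 4 (1.560 emerging adult offspring).

4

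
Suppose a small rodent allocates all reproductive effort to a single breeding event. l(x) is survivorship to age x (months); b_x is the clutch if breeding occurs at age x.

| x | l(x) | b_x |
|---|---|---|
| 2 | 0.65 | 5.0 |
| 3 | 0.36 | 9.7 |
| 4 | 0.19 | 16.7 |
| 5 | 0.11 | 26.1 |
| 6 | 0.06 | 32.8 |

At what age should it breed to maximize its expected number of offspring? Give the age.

Expected offspring if breeding at age x = l(x) × b_x:
  age 2: 0.65 × 5.0 = 3.250
  age 3: 0.36 × 9.7 = 3.492
  age 4: 0.19 × 16.7 = 3.173
  age 5: 0.11 × 26.1 = 2.871
  age 6: 0.06 × 32.8 = 1.968
Maximum at age 3 (3.492).

3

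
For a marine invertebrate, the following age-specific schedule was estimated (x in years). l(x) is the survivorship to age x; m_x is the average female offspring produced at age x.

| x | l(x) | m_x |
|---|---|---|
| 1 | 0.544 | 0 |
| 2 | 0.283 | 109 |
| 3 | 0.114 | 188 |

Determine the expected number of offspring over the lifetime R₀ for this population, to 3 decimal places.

52.279

R₀ = Σ l(x) m_x:
  age 1: 0.544 × 0 = 0.0000
  age 2: 0.283 × 109 = 30.8470
  age 3: 0.114 × 188 = 21.4320
R₀ = 0.0000 + 30.8470 + 21.4320 = 52.2790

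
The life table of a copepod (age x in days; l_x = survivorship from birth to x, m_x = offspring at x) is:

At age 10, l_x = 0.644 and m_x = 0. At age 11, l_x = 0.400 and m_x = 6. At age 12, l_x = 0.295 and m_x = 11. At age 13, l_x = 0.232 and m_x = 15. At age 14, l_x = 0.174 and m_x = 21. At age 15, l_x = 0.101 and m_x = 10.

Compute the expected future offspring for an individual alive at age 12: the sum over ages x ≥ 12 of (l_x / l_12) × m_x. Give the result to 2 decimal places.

38.61

l_12 = 0.295. Conditional survival from age 12 to x is l_x / l_12.
  x=12: (0.295/0.295) × 11 = 11.0000
  x=13: (0.232/0.295) × 15 = 11.7966
  x=14: (0.174/0.295) × 21 = 12.3864
  x=15: (0.101/0.295) × 10 = 3.4237
Sum = 11.0000 + 11.7966 + 12.3864 + 3.4237 = 38.6068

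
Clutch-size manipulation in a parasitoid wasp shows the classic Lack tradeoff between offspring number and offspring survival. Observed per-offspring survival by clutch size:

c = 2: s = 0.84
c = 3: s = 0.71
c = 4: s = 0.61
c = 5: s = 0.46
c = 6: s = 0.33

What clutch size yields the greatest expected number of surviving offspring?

Expected surviving offspring = c × s(c):
  c=2: 2 × 0.84 = 1.680
  c=3: 3 × 0.71 = 2.130
  c=4: 4 × 0.61 = 2.440
  c=5: 5 × 0.46 = 2.300
  c=6: 6 × 0.33 = 1.980
Maximum at c = 4 (2.440 surviving offspring).

4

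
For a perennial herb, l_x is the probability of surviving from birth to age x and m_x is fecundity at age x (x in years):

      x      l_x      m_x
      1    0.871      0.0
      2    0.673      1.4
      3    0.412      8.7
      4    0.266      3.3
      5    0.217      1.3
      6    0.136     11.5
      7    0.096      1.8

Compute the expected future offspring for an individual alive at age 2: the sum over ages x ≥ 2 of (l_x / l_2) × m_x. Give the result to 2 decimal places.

11.03

l_2 = 0.673. Conditional survival from age 2 to x is l_x / l_2.
  x=2: (0.673/0.673) × 1.4 = 1.4000
  x=3: (0.412/0.673) × 8.7 = 5.3260
  x=4: (0.266/0.673) × 3.3 = 1.3043
  x=5: (0.217/0.673) × 1.3 = 0.4192
  x=6: (0.136/0.673) × 11.5 = 2.3239
  x=7: (0.096/0.673) × 1.8 = 0.2568
Sum = 1.4000 + 5.3260 + 1.3043 + 0.4192 + 2.3239 + 0.2568 = 11.0302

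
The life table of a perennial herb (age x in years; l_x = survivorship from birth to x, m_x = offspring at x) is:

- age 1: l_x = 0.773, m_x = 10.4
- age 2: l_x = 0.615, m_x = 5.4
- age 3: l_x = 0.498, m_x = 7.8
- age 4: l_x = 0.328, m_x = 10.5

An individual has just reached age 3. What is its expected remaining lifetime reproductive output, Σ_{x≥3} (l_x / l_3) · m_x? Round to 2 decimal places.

l_3 = 0.498. Conditional survival from age 3 to x is l_x / l_3.
  x=3: (0.498/0.498) × 7.8 = 7.8000
  x=4: (0.328/0.498) × 10.5 = 6.9157
Sum = 7.8000 + 6.9157 = 14.7157

14.72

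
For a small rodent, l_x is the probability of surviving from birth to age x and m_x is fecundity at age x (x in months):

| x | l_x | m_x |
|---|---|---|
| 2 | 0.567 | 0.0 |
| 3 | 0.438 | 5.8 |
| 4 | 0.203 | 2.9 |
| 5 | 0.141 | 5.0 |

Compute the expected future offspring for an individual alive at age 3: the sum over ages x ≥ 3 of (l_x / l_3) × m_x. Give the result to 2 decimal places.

l_3 = 0.438. Conditional survival from age 3 to x is l_x / l_3.
  x=3: (0.438/0.438) × 5.8 = 5.8000
  x=4: (0.203/0.438) × 2.9 = 1.3441
  x=5: (0.141/0.438) × 5.0 = 1.6096
Sum = 5.8000 + 1.3441 + 1.6096 = 8.7537

8.75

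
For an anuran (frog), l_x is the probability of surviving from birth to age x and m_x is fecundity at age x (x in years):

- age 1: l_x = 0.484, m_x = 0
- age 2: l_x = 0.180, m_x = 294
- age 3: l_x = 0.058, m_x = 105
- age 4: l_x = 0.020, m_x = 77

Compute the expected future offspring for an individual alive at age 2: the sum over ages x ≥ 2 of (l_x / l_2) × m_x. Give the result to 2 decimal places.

l_2 = 0.180. Conditional survival from age 2 to x is l_x / l_2.
  x=2: (0.180/0.180) × 294 = 294.0000
  x=3: (0.058/0.180) × 105 = 33.8333
  x=4: (0.020/0.180) × 77 = 8.5556
Sum = 294.0000 + 33.8333 + 8.5556 = 336.3889

336.39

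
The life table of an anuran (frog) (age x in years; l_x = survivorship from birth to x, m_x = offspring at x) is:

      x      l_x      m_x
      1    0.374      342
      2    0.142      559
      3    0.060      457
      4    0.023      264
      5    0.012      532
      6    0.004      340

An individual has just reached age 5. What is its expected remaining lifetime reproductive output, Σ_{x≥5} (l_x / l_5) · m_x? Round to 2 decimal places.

645.33

l_5 = 0.012. Conditional survival from age 5 to x is l_x / l_5.
  x=5: (0.012/0.012) × 532 = 532.0000
  x=6: (0.004/0.012) × 340 = 113.3333
Sum = 532.0000 + 113.3333 = 645.3333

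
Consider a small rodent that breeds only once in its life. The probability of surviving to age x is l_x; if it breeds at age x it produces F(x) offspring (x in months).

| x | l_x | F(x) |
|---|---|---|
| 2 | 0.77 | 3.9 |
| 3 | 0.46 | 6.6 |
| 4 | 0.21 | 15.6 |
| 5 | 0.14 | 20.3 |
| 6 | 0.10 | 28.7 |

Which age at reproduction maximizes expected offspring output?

Expected offspring if breeding at age x = l_x × F(x):
  age 2: 0.77 × 3.9 = 3.003
  age 3: 0.46 × 6.6 = 3.036
  age 4: 0.21 × 15.6 = 3.276
  age 5: 0.14 × 20.3 = 2.842
  age 6: 0.10 × 28.7 = 2.870
Maximum at age 4 (3.276).

4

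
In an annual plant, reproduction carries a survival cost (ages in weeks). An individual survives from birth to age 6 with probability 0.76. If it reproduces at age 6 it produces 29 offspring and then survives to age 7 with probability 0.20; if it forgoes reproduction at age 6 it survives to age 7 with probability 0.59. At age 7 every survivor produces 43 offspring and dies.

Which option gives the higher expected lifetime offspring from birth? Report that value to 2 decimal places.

breed at age 6: R₀ = 0.76 × (29 + 0.20 × 43) = 0.76 × 37.6000 = 28.5760
delay to age 7: R₀ = 0.76 × (0.59 × 43) = 0.76 × 25.3700 = 19.2812
Higher: breed at age 6 (28.5760).

28.58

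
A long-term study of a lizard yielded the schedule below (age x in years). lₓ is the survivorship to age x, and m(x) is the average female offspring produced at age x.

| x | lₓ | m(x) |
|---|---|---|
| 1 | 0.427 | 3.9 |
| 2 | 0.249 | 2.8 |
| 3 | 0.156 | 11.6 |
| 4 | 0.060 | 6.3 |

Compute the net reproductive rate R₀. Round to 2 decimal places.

4.55

R₀ = Σ lₓ m(x):
  age 1: 0.427 × 3.9 = 1.6653
  age 2: 0.249 × 2.8 = 0.6972
  age 3: 0.156 × 11.6 = 1.8096
  age 4: 0.060 × 6.3 = 0.3780
R₀ = 1.6653 + 0.6972 + 1.8096 + 0.3780 = 4.5501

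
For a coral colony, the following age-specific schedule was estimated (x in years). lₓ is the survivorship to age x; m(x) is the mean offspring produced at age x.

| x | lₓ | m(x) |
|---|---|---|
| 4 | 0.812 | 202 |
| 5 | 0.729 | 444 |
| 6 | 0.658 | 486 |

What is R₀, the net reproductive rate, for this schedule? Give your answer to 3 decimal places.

807.488

R₀ = Σ lₓ m(x):
  age 4: 0.812 × 202 = 164.0240
  age 5: 0.729 × 444 = 323.6760
  age 6: 0.658 × 486 = 319.7880
R₀ = 164.0240 + 323.6760 + 319.7880 = 807.4880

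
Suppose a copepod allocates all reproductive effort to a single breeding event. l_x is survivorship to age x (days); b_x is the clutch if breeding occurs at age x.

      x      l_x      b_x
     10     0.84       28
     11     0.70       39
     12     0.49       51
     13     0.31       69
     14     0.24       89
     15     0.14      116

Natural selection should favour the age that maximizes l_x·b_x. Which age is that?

Expected offspring if breeding at age x = l_x × b_x:
  age 10: 0.84 × 28 = 23.520
  age 11: 0.70 × 39 = 27.300
  age 12: 0.49 × 51 = 24.990
  age 13: 0.31 × 69 = 21.390
  age 14: 0.24 × 89 = 21.360
  age 15: 0.14 × 116 = 16.240
Maximum at age 11 (27.300).

11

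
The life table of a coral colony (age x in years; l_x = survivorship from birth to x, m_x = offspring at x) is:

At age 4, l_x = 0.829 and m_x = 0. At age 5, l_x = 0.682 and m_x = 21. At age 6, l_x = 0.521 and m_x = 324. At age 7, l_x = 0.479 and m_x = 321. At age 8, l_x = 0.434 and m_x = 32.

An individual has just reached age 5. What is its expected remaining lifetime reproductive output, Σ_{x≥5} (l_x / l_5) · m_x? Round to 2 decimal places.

l_5 = 0.682. Conditional survival from age 5 to x is l_x / l_5.
  x=5: (0.682/0.682) × 21 = 21.0000
  x=6: (0.521/0.682) × 324 = 247.5132
  x=7: (0.479/0.682) × 321 = 225.4531
  x=8: (0.434/0.682) × 32 = 20.3636
Sum = 21.0000 + 247.5132 + 225.4531 + 20.3636 = 514.3299

514.33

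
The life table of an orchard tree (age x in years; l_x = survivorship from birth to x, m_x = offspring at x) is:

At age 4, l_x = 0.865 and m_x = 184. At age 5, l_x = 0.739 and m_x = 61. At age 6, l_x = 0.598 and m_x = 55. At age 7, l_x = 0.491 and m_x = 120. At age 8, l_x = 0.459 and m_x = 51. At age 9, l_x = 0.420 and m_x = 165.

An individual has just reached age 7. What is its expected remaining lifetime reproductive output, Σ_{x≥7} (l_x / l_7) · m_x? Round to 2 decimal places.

l_7 = 0.491. Conditional survival from age 7 to x is l_x / l_7.
  x=7: (0.491/0.491) × 120 = 120.0000
  x=8: (0.459/0.491) × 51 = 47.6762
  x=9: (0.420/0.491) × 165 = 141.1405
Sum = 120.0000 + 47.6762 + 141.1405 = 308.8167

308.82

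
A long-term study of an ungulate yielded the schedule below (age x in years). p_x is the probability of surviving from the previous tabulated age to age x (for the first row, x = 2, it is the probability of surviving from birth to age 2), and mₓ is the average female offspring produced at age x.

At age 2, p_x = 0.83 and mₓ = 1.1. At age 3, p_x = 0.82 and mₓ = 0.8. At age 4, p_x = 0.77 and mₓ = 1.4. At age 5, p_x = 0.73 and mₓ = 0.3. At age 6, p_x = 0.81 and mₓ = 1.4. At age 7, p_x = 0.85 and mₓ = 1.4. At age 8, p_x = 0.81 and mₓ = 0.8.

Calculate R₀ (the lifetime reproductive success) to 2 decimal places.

3.28

Survivorship from birth: l_x = p_2·p_3·…·p_x.
  l_2 = 0.83000
  l_3 = 0.68060
  l_4 = 0.52406
  l_5 = 0.38257
  l_6 = 0.30988
  l_7 = 0.26340
  l_8 = 0.21335
R₀ = Σ l_x mₓ:
  age 2: 0.83000 × 1.1 = 0.9130
  age 3: 0.68060 × 0.8 = 0.5445
  age 4: 0.52406 × 1.4 = 0.7337
  age 5: 0.38257 × 0.3 = 0.1148
  age 6: 0.30988 × 1.4 = 0.4338
  age 7: 0.26340 × 1.4 = 0.3688
  age 8: 0.21335 × 0.8 = 0.1707
R₀ = 0.9130 + 0.5445 + 0.7337 + 0.1148 + 0.4338 + 0.3688 + 0.1707 = 3.2792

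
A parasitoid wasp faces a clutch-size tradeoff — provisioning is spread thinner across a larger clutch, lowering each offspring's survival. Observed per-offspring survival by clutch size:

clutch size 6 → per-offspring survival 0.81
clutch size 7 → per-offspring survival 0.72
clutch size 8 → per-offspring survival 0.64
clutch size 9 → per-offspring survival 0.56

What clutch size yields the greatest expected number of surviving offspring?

Expected surviving offspring = c × s(c):
  c=6: 6 × 0.81 = 4.860
  c=7: 7 × 0.72 = 5.040
  c=8: 8 × 0.64 = 5.120
  c=9: 9 × 0.56 = 5.040
Maximum at c = 8 (5.120 surviving offspring).

8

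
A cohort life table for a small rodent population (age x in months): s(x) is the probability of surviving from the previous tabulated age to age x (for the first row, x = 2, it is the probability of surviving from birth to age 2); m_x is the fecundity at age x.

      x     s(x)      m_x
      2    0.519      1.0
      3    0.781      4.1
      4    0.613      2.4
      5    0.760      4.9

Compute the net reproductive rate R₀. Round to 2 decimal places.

3.70

Survivorship from birth: l_x = s_2·s_3·…·s_x.
  l_2 = 0.51900
  l_3 = 0.40534
  l_4 = 0.24847
  l_5 = 0.18884
R₀ = Σ l_x m_x:
  age 2: 0.51900 × 1.0 = 0.5190
  age 3: 0.40534 × 4.1 = 1.6619
  age 4: 0.24847 × 2.4 = 0.5963
  age 5: 0.18884 × 4.9 = 0.9253
R₀ = 0.5190 + 1.6619 + 0.5963 + 0.9253 = 3.7025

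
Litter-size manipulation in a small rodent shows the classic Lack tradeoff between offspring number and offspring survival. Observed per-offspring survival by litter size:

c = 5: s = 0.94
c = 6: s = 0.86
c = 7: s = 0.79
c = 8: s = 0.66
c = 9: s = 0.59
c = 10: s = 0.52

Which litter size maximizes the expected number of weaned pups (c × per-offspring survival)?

7

Expected weaned pups = c × s(c):
  c=5: 5 × 0.94 = 4.700
  c=6: 6 × 0.86 = 5.160
  c=7: 7 × 0.79 = 5.530
  c=8: 8 × 0.66 = 5.280
  c=9: 9 × 0.59 = 5.310
  c=10: 10 × 0.52 = 5.200
Maximum at c = 7 (5.530 weaned pups).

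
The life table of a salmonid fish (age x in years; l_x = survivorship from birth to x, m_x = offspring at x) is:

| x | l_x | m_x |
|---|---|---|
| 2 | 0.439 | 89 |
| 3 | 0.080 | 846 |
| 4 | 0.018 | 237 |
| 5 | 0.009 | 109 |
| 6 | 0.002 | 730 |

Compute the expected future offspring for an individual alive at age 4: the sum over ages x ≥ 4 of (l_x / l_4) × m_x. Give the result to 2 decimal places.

372.61

l_4 = 0.018. Conditional survival from age 4 to x is l_x / l_4.
  x=4: (0.018/0.018) × 237 = 237.0000
  x=5: (0.009/0.018) × 109 = 54.5000
  x=6: (0.002/0.018) × 730 = 81.1111
Sum = 237.0000 + 54.5000 + 81.1111 = 372.6111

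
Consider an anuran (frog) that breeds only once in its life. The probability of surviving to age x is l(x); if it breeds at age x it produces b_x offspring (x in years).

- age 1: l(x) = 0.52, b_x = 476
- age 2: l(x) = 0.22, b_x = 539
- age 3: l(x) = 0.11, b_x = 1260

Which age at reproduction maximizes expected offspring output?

1

Expected offspring if breeding at age x = l(x) × b_x:
  age 1: 0.52 × 476 = 247.520
  age 2: 0.22 × 539 = 118.580
  age 3: 0.11 × 1260 = 138.600
Maximum at age 1 (247.520).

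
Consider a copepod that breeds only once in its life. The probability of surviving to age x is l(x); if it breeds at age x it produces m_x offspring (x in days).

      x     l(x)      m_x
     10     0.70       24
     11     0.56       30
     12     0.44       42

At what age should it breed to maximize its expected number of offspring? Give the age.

Expected offspring if breeding at age x = l(x) × m_x:
  age 10: 0.70 × 24 = 16.800
  age 11: 0.56 × 30 = 16.800
  age 12: 0.44 × 42 = 18.480
Maximum at age 12 (18.480).

12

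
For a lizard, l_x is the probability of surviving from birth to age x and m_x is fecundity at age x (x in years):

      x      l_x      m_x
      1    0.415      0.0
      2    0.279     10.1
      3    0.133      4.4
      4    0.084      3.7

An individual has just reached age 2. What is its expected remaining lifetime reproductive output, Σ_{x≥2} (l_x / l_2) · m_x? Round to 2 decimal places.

13.31

l_2 = 0.279. Conditional survival from age 2 to x is l_x / l_2.
  x=2: (0.279/0.279) × 10.1 = 10.1000
  x=3: (0.133/0.279) × 4.4 = 2.0975
  x=4: (0.084/0.279) × 3.7 = 1.1140
Sum = 10.1000 + 2.0975 + 1.1140 = 13.3115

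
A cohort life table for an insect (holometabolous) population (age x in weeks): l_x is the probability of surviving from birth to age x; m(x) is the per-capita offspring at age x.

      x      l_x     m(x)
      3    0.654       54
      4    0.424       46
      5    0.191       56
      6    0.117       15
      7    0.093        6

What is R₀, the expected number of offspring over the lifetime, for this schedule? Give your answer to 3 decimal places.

67.829

R₀ = Σ l_x m(x):
  age 3: 0.654 × 54 = 35.3160
  age 4: 0.424 × 46 = 19.5040
  age 5: 0.191 × 56 = 10.6960
  age 6: 0.117 × 15 = 1.7550
  age 7: 0.093 × 6 = 0.5580
R₀ = 35.3160 + 19.5040 + 10.6960 + 1.7550 + 0.5580 = 67.8290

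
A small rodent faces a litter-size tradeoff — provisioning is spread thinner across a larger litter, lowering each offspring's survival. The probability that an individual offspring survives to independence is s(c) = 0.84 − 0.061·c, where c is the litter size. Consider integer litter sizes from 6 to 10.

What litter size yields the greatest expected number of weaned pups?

Expected weaned pups = c × s(c):
  c=6: 6 × 0.474 = 2.844
  c=7: 7 × 0.413 = 2.891
  c=8: 8 × 0.352 = 2.816
  c=9: 9 × 0.291 = 2.619
  c=10: 10 × 0.230 = 2.300
Maximum at c = 7 (2.891 weaned pups).

7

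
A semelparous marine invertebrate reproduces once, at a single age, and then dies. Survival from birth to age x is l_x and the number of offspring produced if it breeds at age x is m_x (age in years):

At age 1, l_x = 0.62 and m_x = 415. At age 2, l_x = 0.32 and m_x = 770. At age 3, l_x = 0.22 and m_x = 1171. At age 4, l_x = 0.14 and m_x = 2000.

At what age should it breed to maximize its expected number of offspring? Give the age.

Expected offspring if breeding at age x = l_x × m_x:
  age 1: 0.62 × 415 = 257.300
  age 2: 0.32 × 770 = 246.400
  age 3: 0.22 × 1171 = 257.620
  age 4: 0.14 × 2000 = 280.000
Maximum at age 4 (280.000).

4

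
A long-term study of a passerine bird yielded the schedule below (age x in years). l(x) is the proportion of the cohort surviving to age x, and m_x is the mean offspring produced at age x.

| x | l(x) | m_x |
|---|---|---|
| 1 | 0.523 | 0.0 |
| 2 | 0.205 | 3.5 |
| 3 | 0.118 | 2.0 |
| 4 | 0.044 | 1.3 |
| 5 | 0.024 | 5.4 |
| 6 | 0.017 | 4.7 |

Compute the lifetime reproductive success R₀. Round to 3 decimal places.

R₀ = Σ l(x) m_x:
  age 1: 0.523 × 0.0 = 0.0000
  age 2: 0.205 × 3.5 = 0.7175
  age 3: 0.118 × 2.0 = 0.2360
  age 4: 0.044 × 1.3 = 0.0572
  age 5: 0.024 × 5.4 = 0.1296
  age 6: 0.017 × 4.7 = 0.0799
R₀ = 0.0000 + 0.7175 + 0.2360 + 0.0572 + 0.1296 + 0.0799 = 1.2202

1.220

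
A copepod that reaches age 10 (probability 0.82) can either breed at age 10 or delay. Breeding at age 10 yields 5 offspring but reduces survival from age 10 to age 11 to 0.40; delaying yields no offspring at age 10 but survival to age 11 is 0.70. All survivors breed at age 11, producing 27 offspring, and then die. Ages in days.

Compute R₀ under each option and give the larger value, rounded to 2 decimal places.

breed at age 10: R₀ = 0.82 × (5 + 0.40 × 27) = 0.82 × 15.8000 = 12.9560
delay to age 11: R₀ = 0.82 × (0.70 × 27) = 0.82 × 18.9000 = 15.4980
Higher: delay to age 11 (15.4980).

15.50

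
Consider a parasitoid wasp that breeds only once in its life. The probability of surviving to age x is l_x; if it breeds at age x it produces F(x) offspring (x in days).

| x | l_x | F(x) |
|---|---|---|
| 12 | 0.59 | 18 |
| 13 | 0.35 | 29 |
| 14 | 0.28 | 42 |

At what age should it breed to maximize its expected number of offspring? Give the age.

Expected offspring if breeding at age x = l_x × F(x):
  age 12: 0.59 × 18 = 10.620
  age 13: 0.35 × 29 = 10.150
  age 14: 0.28 × 42 = 11.760
Maximum at age 14 (11.760).

14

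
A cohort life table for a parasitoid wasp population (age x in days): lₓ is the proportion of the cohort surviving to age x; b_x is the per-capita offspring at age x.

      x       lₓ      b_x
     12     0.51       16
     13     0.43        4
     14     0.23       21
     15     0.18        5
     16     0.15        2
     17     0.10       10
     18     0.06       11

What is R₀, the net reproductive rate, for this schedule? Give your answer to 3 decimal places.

17.570

R₀ = Σ lₓ b_x:
  age 12: 0.51 × 16 = 8.1600
  age 13: 0.43 × 4 = 1.7200
  age 14: 0.23 × 21 = 4.8300
  age 15: 0.18 × 5 = 0.9000
  age 16: 0.15 × 2 = 0.3000
  age 17: 0.10 × 10 = 1.0000
  age 18: 0.06 × 11 = 0.6600
R₀ = 8.1600 + 1.7200 + 4.8300 + 0.9000 + 0.3000 + 1.0000 + 0.6600 = 17.5700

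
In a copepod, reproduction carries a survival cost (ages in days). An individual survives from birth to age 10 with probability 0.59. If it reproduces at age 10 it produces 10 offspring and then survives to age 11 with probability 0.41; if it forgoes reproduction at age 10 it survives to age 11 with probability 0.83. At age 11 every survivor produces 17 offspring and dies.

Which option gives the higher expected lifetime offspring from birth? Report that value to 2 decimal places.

breed at age 10: R₀ = 0.59 × (10 + 0.41 × 17) = 0.59 × 16.9700 = 10.0123
delay to age 11: R₀ = 0.59 × (0.83 × 17) = 0.59 × 14.1100 = 8.3249
Higher: breed at age 10 (10.0123).

10.01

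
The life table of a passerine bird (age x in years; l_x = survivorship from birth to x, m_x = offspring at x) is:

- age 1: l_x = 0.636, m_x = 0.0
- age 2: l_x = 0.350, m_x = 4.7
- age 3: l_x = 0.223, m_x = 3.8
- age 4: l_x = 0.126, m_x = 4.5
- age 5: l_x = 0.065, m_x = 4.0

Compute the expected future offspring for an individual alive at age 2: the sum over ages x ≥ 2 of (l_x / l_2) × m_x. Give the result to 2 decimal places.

9.48

l_2 = 0.350. Conditional survival from age 2 to x is l_x / l_2.
  x=2: (0.350/0.350) × 4.7 = 4.7000
  x=3: (0.223/0.350) × 3.8 = 2.4211
  x=4: (0.126/0.350) × 4.5 = 1.6200
  x=5: (0.065/0.350) × 4.0 = 0.7429
Sum = 4.7000 + 2.4211 + 1.6200 + 0.7429 = 9.4840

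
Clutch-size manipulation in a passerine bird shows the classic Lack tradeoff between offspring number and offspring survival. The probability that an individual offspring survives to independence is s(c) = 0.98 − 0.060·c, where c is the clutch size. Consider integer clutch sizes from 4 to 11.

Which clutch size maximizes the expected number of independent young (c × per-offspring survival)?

8

Expected independent young = c × s(c):
  c=4: 4 × 0.740 = 2.960
  c=5: 5 × 0.680 = 3.400
  c=6: 6 × 0.620 = 3.720
  c=7: 7 × 0.560 = 3.920
  c=8: 8 × 0.500 = 4.000
  c=9: 9 × 0.440 = 3.960
  c=10: 10 × 0.380 = 3.800
  c=11: 11 × 0.320 = 3.520
Maximum at c = 8 (4.000 independent young).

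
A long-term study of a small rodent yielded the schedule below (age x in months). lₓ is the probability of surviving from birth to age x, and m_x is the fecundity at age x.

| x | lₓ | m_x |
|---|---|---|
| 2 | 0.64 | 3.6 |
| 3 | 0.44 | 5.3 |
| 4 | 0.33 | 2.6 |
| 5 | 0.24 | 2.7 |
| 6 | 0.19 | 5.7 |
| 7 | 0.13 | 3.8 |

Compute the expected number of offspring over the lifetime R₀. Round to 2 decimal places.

R₀ = Σ lₓ m_x:
  age 2: 0.64 × 3.6 = 2.3040
  age 3: 0.44 × 5.3 = 2.3320
  age 4: 0.33 × 2.6 = 0.8580
  age 5: 0.24 × 2.7 = 0.6480
  age 6: 0.19 × 5.7 = 1.0830
  age 7: 0.13 × 3.8 = 0.4940
R₀ = 2.3040 + 2.3320 + 0.8580 + 0.6480 + 1.0830 + 0.4940 = 7.7190

7.72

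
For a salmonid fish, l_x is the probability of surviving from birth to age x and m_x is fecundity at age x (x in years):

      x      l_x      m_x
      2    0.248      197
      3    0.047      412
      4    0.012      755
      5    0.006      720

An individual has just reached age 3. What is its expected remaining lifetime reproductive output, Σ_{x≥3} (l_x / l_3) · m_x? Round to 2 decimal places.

696.68

l_3 = 0.047. Conditional survival from age 3 to x is l_x / l_3.
  x=3: (0.047/0.047) × 412 = 412.0000
  x=4: (0.012/0.047) × 755 = 192.7660
  x=5: (0.006/0.047) × 720 = 91.9149
Sum = 412.0000 + 192.7660 + 91.9149 = 696.6809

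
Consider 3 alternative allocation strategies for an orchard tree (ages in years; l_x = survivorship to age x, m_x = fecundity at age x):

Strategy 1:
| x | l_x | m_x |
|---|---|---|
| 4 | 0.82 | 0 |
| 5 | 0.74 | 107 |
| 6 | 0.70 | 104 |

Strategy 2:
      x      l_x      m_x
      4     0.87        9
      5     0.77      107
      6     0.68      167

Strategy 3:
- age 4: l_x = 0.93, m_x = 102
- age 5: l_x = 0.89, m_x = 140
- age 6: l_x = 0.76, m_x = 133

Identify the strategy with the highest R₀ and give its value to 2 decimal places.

320.54

Strategy 1: R₀ = 0.82×0 + 0.74×107 + 0.70×104 = 151.9800
Strategy 2: R₀ = 0.87×9 + 0.77×107 + 0.68×167 = 203.7800
Strategy 3: R₀ = 0.93×102 + 0.89×140 + 0.76×133 = 320.5400
Highest R₀: strategy 3 with 320.5400.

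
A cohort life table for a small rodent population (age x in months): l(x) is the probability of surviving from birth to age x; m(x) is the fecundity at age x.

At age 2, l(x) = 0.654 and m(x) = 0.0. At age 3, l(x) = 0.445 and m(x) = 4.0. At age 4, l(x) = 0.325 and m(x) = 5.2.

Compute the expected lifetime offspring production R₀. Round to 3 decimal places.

3.470

R₀ = Σ l(x) m(x):
  age 2: 0.654 × 0.0 = 0.0000
  age 3: 0.445 × 4.0 = 1.7800
  age 4: 0.325 × 5.2 = 1.6900
R₀ = 0.0000 + 1.7800 + 1.6900 = 3.4700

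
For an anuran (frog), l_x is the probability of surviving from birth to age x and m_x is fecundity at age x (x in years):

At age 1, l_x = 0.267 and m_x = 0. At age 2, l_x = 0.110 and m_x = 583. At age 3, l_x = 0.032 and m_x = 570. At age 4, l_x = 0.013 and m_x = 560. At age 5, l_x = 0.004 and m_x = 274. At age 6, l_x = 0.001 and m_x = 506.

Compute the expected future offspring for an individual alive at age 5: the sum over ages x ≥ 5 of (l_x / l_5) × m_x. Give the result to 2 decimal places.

l_5 = 0.004. Conditional survival from age 5 to x is l_x / l_5.
  x=5: (0.004/0.004) × 274 = 274.0000
  x=6: (0.001/0.004) × 506 = 126.5000
Sum = 274.0000 + 126.5000 = 400.5000

400.50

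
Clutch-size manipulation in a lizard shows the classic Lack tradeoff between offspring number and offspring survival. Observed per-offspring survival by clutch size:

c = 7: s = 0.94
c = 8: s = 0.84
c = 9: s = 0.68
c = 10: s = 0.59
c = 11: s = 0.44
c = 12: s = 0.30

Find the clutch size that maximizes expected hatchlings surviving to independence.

Expected hatchlings surviving to independence = c × s(c):
  c=7: 7 × 0.94 = 6.580
  c=8: 8 × 0.84 = 6.720
  c=9: 9 × 0.68 = 6.120
  c=10: 10 × 0.59 = 5.900
  c=11: 11 × 0.44 = 4.840
  c=12: 12 × 0.30 = 3.600
Maximum at c = 8 (6.720 hatchlings surviving to independence).

8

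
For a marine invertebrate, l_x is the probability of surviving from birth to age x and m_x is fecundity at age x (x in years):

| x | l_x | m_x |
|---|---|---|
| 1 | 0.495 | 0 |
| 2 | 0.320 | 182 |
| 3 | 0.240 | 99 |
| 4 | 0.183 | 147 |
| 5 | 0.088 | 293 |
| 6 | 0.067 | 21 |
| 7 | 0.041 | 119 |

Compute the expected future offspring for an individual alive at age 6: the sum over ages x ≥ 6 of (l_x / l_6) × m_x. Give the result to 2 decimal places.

l_6 = 0.067. Conditional survival from age 6 to x is l_x / l_6.
  x=6: (0.067/0.067) × 21 = 21.0000
  x=7: (0.041/0.067) × 119 = 72.8209
Sum = 21.0000 + 72.8209 = 93.8209

93.82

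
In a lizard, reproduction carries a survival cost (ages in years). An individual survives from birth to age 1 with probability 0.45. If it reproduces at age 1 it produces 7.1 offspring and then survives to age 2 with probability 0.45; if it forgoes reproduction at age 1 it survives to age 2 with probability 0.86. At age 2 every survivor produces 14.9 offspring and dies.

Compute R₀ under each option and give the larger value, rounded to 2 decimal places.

6.21

breed at age 1: R₀ = 0.45 × (7.1 + 0.45 × 14.9) = 0.45 × 13.8050 = 6.2123
delay to age 2: R₀ = 0.45 × (0.86 × 14.9) = 0.45 × 12.8140 = 5.7663
Higher: breed at age 1 (6.2123).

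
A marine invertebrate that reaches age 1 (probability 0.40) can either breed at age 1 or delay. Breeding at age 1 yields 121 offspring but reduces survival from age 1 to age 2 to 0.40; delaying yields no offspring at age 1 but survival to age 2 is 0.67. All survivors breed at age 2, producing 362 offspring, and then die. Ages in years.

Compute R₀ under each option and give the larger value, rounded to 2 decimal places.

breed at age 1: R₀ = 0.40 × (121 + 0.40 × 362) = 0.40 × 265.8000 = 106.3200
delay to age 2: R₀ = 0.40 × (0.67 × 362) = 0.40 × 242.5400 = 97.0160
Higher: breed at age 1 (106.3200).

106.32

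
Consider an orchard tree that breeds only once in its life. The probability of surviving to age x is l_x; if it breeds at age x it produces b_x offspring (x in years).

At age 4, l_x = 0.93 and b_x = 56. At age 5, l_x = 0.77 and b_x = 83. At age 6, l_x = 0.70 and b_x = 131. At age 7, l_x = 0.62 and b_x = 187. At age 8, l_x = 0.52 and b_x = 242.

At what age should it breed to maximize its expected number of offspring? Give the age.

8

Expected offspring if breeding at age x = l_x × b_x:
  age 4: 0.93 × 56 = 52.080
  age 5: 0.77 × 83 = 63.910
  age 6: 0.70 × 131 = 91.700
  age 7: 0.62 × 187 = 115.940
  age 8: 0.52 × 242 = 125.840
Maximum at age 8 (125.840).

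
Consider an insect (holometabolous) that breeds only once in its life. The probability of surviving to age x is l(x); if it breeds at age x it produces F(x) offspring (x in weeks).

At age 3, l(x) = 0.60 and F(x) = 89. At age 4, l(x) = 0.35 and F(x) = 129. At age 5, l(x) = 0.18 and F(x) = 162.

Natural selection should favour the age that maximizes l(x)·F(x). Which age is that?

Expected offspring if breeding at age x = l(x) × F(x):
  age 3: 0.60 × 89 = 53.400
  age 4: 0.35 × 129 = 45.150
  age 5: 0.18 × 162 = 29.160
Maximum at age 3 (53.400).

3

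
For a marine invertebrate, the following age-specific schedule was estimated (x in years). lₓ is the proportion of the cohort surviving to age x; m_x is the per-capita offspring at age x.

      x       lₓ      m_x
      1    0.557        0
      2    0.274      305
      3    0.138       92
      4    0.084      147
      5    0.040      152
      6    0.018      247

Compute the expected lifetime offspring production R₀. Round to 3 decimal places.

R₀ = Σ lₓ m_x:
  age 1: 0.557 × 0 = 0.0000
  age 2: 0.274 × 305 = 83.5700
  age 3: 0.138 × 92 = 12.6960
  age 4: 0.084 × 147 = 12.3480
  age 5: 0.040 × 152 = 6.0800
  age 6: 0.018 × 247 = 4.4460
R₀ = 0.0000 + 83.5700 + 12.6960 + 12.3480 + 6.0800 + 4.4460 = 119.1400

119.140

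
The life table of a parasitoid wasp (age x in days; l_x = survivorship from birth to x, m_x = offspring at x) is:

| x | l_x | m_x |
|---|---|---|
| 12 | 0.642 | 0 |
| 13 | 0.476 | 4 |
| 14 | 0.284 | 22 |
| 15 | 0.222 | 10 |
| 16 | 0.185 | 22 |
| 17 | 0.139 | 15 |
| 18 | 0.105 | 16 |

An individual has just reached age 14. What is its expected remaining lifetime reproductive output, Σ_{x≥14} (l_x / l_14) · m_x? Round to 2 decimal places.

l_14 = 0.284. Conditional survival from age 14 to x is l_x / l_14.
  x=14: (0.284/0.284) × 22 = 22.0000
  x=15: (0.222/0.284) × 10 = 7.8169
  x=16: (0.185/0.284) × 22 = 14.3310
  x=17: (0.139/0.284) × 15 = 7.3415
  x=18: (0.105/0.284) × 16 = 5.9155
Sum = 22.0000 + 7.8169 + 14.3310 + 7.3415 + 5.9155 = 57.4049

57.40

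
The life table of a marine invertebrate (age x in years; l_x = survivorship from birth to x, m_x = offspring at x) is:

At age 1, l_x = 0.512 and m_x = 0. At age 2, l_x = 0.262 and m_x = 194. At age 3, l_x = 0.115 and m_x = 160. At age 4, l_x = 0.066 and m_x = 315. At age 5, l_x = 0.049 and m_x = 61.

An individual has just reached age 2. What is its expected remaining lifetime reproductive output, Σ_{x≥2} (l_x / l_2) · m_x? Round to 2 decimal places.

l_2 = 0.262. Conditional survival from age 2 to x is l_x / l_2.
  x=2: (0.262/0.262) × 194 = 194.0000
  x=3: (0.115/0.262) × 160 = 70.2290
  x=4: (0.066/0.262) × 315 = 79.3511
  x=5: (0.049/0.262) × 61 = 11.4084
Sum = 194.0000 + 70.2290 + 79.3511 + 11.4084 = 354.9885

354.99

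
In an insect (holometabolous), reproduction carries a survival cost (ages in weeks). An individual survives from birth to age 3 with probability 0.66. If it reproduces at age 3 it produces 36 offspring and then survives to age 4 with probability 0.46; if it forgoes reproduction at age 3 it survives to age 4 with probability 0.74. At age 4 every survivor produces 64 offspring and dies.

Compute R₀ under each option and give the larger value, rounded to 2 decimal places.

breed at age 3: R₀ = 0.66 × (36 + 0.46 × 64) = 0.66 × 65.4400 = 43.1904
delay to age 4: R₀ = 0.66 × (0.74 × 64) = 0.66 × 47.3600 = 31.2576
Higher: breed at age 3 (43.1904).

43.19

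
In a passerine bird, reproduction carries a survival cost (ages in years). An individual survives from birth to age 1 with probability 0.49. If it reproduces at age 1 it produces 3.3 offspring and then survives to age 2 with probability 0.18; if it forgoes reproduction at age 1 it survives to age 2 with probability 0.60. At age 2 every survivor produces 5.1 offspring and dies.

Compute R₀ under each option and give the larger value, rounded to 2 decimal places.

2.07

breed at age 1: R₀ = 0.49 × (3.3 + 0.18 × 5.1) = 0.49 × 4.2180 = 2.0668
delay to age 2: R₀ = 0.49 × (0.60 × 5.1) = 0.49 × 3.0600 = 1.4994
Higher: breed at age 1 (2.0668).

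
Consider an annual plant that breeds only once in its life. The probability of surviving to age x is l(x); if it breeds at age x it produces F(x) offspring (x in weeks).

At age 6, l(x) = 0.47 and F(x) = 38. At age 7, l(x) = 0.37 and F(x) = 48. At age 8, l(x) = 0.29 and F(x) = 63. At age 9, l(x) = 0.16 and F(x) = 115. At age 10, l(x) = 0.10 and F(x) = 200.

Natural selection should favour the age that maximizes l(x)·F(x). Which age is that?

10

Expected offspring if breeding at age x = l(x) × F(x):
  age 6: 0.47 × 38 = 17.860
  age 7: 0.37 × 48 = 17.760
  age 8: 0.29 × 63 = 18.270
  age 9: 0.16 × 115 = 18.400
  age 10: 0.10 × 200 = 20.000
Maximum at age 10 (20.000).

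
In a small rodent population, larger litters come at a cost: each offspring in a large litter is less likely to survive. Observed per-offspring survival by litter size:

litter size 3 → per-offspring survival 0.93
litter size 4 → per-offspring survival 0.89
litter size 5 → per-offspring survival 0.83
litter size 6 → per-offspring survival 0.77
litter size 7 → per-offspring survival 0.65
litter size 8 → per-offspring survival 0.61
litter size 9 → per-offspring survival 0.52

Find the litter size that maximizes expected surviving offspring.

Expected surviving offspring = c × s(c):
  c=3: 3 × 0.93 = 2.790
  c=4: 4 × 0.89 = 3.560
  c=5: 5 × 0.83 = 4.150
  c=6: 6 × 0.77 = 4.620
  c=7: 7 × 0.65 = 4.550
  c=8: 8 × 0.61 = 4.880
  c=9: 9 × 0.52 = 4.680
Maximum at c = 8 (4.880 surviving offspring).

8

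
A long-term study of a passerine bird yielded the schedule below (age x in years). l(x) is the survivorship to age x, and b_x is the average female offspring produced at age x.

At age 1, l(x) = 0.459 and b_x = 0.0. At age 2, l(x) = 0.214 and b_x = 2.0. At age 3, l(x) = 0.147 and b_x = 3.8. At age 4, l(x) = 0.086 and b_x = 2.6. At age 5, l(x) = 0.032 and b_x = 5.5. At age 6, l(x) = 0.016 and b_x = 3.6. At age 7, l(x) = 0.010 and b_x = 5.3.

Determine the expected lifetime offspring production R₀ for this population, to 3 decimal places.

R₀ = Σ l(x) b_x:
  age 1: 0.459 × 0.0 = 0.0000
  age 2: 0.214 × 2.0 = 0.4280
  age 3: 0.147 × 3.8 = 0.5586
  age 4: 0.086 × 2.6 = 0.2236
  age 5: 0.032 × 5.5 = 0.1760
  age 6: 0.016 × 3.6 = 0.0576
  age 7: 0.010 × 5.3 = 0.0530
R₀ = 0.0000 + 0.4280 + 0.5586 + 0.2236 + 0.1760 + 0.0576 + 0.0530 = 1.4968

1.497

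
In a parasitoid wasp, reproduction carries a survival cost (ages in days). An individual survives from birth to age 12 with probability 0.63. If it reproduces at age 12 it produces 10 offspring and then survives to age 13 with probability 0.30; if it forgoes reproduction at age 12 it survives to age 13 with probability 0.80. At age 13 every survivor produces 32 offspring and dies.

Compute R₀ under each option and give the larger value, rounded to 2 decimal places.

breed at age 12: R₀ = 0.63 × (10 + 0.30 × 32) = 0.63 × 19.6000 = 12.3480
delay to age 13: R₀ = 0.63 × (0.80 × 32) = 0.63 × 25.6000 = 16.1280
Higher: delay to age 13 (16.1280).

16.13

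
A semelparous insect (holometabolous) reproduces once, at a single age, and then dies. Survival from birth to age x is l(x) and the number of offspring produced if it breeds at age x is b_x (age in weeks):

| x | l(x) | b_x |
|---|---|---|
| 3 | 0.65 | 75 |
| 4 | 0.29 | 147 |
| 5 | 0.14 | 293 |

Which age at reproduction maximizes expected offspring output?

3

Expected offspring if breeding at age x = l(x) × b_x:
  age 3: 0.65 × 75 = 48.750
  age 4: 0.29 × 147 = 42.630
  age 5: 0.14 × 293 = 41.020
Maximum at age 3 (48.750).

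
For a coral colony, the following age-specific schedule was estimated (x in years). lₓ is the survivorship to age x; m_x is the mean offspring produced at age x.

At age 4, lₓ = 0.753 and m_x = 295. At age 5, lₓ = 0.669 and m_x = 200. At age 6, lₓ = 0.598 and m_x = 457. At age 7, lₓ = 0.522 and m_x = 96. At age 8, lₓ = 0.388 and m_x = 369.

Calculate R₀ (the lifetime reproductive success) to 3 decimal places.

R₀ = Σ lₓ m_x:
  age 4: 0.753 × 295 = 222.1350
  age 5: 0.669 × 200 = 133.8000
  age 6: 0.598 × 457 = 273.2860
  age 7: 0.522 × 96 = 50.1120
  age 8: 0.388 × 369 = 143.1720
R₀ = 222.1350 + 133.8000 + 273.2860 + 50.1120 + 143.1720 = 822.5050

822.505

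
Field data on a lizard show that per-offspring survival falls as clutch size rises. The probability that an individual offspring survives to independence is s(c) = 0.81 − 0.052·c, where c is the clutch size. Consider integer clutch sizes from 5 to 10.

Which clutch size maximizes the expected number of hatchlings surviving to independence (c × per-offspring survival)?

8

Expected hatchlings surviving to independence = c × s(c):
  c=5: 5 × 0.550 = 2.750
  c=6: 6 × 0.498 = 2.988
  c=7: 7 × 0.446 = 3.122
  c=8: 8 × 0.394 = 3.152
  c=9: 9 × 0.342 = 3.078
  c=10: 10 × 0.290 = 2.900
Maximum at c = 8 (3.152 hatchlings surviving to independence).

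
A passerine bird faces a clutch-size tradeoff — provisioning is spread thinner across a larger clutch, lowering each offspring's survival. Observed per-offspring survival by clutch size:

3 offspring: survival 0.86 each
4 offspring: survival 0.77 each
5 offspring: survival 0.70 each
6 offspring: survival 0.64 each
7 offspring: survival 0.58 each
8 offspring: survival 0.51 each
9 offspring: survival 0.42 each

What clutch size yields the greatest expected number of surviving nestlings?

8

Expected surviving nestlings = c × s(c):
  c=3: 3 × 0.86 = 2.580
  c=4: 4 × 0.77 = 3.080
  c=5: 5 × 0.70 = 3.500
  c=6: 6 × 0.64 = 3.840
  c=7: 7 × 0.58 = 4.060
  c=8: 8 × 0.51 = 4.080
  c=9: 9 × 0.42 = 3.780
Maximum at c = 8 (4.080 surviving nestlings).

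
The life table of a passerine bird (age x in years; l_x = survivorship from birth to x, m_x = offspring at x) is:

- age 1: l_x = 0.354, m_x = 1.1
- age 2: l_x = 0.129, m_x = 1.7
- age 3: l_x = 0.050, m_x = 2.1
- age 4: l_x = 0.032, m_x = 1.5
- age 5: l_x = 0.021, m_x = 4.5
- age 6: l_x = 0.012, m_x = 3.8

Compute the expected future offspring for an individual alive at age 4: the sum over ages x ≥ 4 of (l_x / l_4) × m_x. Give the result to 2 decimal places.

l_4 = 0.032. Conditional survival from age 4 to x is l_x / l_4.
  x=4: (0.032/0.032) × 1.5 = 1.5000
  x=5: (0.021/0.032) × 4.5 = 2.9531
  x=6: (0.012/0.032) × 3.8 = 1.4250
Sum = 1.5000 + 2.9531 + 1.4250 = 5.8781

5.88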